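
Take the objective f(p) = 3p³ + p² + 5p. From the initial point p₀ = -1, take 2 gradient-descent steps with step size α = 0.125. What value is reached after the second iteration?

-9.53125

f′(p) = 9p² + 2p + 5
p₁ = -1 − 0.125·12 = -2.5
p₂ = -2.5 − 0.125·56.25 = -9.53125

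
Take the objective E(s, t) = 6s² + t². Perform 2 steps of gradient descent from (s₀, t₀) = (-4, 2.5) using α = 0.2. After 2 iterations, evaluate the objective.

369.6036

∇E = (12s, 2t)
Step 1: at (-4, 2.5), ∇E = (-48, 5) → (-4, 2.5) − 0.2·(-48, 5) = (5.6, 1.5)
Step 2: at (5.6, 1.5), ∇E = (67.2, 3) → (5.6, 1.5) − 0.2·(67.2, 3) = (-7.84, 0.9)
E(-7.84, 0.9) = 369.6036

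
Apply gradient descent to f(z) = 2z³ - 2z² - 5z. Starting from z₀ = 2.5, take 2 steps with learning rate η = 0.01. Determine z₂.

f′(z) = 6z² - 4z - 5
Step 1: f′(2.5) = 22.5; z₁ = 2.5 − 0.01·22.5 = 2.275
Step 2: f′(2.275) = 16.95375; z₂ = 2.275 − 0.01·16.95375 = 2.1054625

2.1054625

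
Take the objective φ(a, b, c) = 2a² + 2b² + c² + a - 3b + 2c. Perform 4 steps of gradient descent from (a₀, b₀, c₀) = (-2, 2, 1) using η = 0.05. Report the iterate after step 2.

∇φ = (4a + 1, 4b - 3, 2c + 2)
Step 1: at (-2, 2, 1), ∇φ = (-7, 5, 4) → (-2, 2, 1) − 0.05·(-7, 5, 4) = (-1.65, 1.75, 0.8)
Step 2: at (-1.65, 1.75, 0.8), ∇φ = (-5.6, 4, 3.6) → (-1.65, 1.75, 0.8) − 0.05·(-5.6, 4, 3.6) = (-1.37, 1.55, 0.62)

(-1.37, 1.55, 0.62)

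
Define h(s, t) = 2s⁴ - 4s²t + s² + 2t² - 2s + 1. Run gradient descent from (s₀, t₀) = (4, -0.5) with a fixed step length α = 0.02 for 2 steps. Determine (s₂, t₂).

∇h = (8s³ - 8st + 2s - 2, -4s² + 4t)
(s₁, t₁) = (4, -0.5) − 0.02·(534, -66) = (-6.68, 0.82)
(s₂, t₂) = (-6.68, 0.82) − 0.02·(-2356.160256, -175.2096) = (40.44320512, 4.324192)

(40.44320512, 4.324192)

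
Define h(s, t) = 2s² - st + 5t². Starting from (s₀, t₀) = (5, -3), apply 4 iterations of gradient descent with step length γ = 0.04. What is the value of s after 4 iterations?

2.33255936

∇h = (4s - t, -s + 10t)
(s₁, t₁) = (5, -3) − 0.04·(23, -35) = (4.08, -1.6)
(s₂, t₂) = (4.08, -1.6) − 0.04·(17.92, -20.08) = (3.3632, -0.7968)
(s₃, t₃) = (3.3632, -0.7968) − 0.04·(14.2496, -11.3312) = (2.793216, -0.343552)
(s₄, t₄) = (2.793216, -0.343552) − 0.04·(11.516416, -6.228736) = (2.33255936, -0.09440256)
s = 2.33255936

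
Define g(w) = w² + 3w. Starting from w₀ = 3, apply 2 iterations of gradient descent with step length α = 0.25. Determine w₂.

g′(w) = 2w + 3
Step 1: g′(3) = 9; w₁ = 3 − 0.25·9 = 0.75
Step 2: g′(0.75) = 4.5; w₂ = 0.75 − 0.25·4.5 = -0.375

-0.375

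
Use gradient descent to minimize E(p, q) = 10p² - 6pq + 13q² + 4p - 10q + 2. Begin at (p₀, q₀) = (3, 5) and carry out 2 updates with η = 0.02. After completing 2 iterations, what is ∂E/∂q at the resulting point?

∇E = (20p - 6q + 4, -6p + 26q - 10)
Step 1: at (3, 5), ∇E = (34, 102) → (3, 5) − 0.02·(34, 102) = (2.32, 2.96)
Step 2: at (2.32, 2.96), ∇E = (32.64, 53.04) → (2.32, 2.96) − 0.02·(32.64, 53.04) = (1.6672, 1.8992)
∂E/∂q at (1.6672, 1.8992) = 29.376

29.376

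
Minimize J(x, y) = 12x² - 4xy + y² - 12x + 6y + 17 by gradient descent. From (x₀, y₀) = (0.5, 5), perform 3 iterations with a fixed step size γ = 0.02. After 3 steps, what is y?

4.27072

∇J = (24x - 4y - 12, -4x + 2y + 6)
(x₁, y₁) = (0.5, 5) − 0.02·(-20, 14) = (0.9, 4.72)
(x₂, y₂) = (0.9, 4.72) − 0.02·(-9.28, 11.84) = (1.0856, 4.4832)
(x₃, y₃) = (1.0856, 4.4832) − 0.02·(-3.8784, 10.624) = (1.163168, 4.27072)
y = 4.27072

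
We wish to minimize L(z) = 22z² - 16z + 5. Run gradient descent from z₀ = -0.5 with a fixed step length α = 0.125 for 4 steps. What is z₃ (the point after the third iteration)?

L′(z) = 44z - 16
Step 1: L′(-0.5) = -38; z₁ = -0.5 − 0.125·(-38) = 4.25
Step 2: L′(4.25) = 171; z₂ = 4.25 − 0.125·171 = -17.125
Step 3: L′(-17.125) = -769.5; z₃ = -17.125 − 0.125·(-769.5) = 79.0625

79.0625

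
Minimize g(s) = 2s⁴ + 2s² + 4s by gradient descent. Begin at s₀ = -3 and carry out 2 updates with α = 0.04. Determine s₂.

-62.90039552

g′(s) = 8s³ + 4s + 4
s₁ = -3 − 0.04·(-224) = 5.96
s₂ = 5.96 − 0.04·1721.509888 = -62.90039552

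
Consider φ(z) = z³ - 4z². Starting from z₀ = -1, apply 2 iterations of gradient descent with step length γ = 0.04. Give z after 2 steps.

φ′(z) = 3z² - 8z
Step 1: φ′(-1) = 11; z₁ = -1 − 0.04·11 = -1.44
Step 2: φ′(-1.44) = 17.7408; z₂ = -1.44 − 0.04·17.7408 = -2.149632

-2.149632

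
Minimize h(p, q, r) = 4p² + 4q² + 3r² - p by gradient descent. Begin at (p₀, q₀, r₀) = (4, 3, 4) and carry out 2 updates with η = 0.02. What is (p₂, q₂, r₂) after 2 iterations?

∇h = (8p - 1, 8q, 6r)
Step 1: at (4, 3, 4), ∇h = (31, 24, 24) → (4, 3, 4) − 0.02·(31, 24, 24) = (3.38, 2.52, 3.52)
Step 2: at (3.38, 2.52, 3.52), ∇h = (26.04, 20.16, 21.12) → (3.38, 2.52, 3.52) − 0.02·(26.04, 20.16, 21.12) = (2.8592, 2.1168, 3.0976)

(2.8592, 2.1168, 3.0976)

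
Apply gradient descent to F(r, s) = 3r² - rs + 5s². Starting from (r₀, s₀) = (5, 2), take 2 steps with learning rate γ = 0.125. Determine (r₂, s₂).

∇F = (6r - s, -r + 10s)
Step 1: at (5, 2), ∇F = (28, 15) → (5, 2) − 0.125·(28, 15) = (1.5, 0.125)
Step 2: at (1.5, 0.125), ∇F = (8.875, -0.25) → (1.5, 0.125) − 0.125·(8.875, -0.25) = (0.390625, 0.15625)

(0.390625, 0.15625)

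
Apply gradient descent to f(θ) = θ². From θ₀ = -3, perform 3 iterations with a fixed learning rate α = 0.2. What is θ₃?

-0.648

f′(θ) = 2θ
θ₁ = -3 − 0.2·(-6) = -1.8
θ₂ = -1.8 − 0.2·(-3.6) = -1.08
θ₃ = -1.08 − 0.2·(-2.16) = -0.648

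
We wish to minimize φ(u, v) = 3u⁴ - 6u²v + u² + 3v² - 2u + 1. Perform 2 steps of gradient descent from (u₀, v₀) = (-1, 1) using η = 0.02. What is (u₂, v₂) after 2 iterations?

(-0.87711488, 0.981568)

∇φ = (12u³ - 12uv + 2u - 2, -6u² + 6v)
Step 1: at (-1, 1), ∇φ = (-4, 0) → (-1, 1) − 0.02·(-4, 0) = (-0.92, 1)
Step 2: at (-0.92, 1), ∇φ = (-2.144256, 0.9216) → (-0.92, 1) − 0.02·(-2.144256, 0.9216) = (-0.87711488, 0.981568)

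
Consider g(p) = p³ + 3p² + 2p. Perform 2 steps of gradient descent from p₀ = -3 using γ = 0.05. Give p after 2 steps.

g′(p) = 3p² + 6p + 2
Step 1: g′(-3) = 11; p₁ = -3 − 0.05·11 = -3.55
Step 2: g′(-3.55) = 18.5075; p₂ = -3.55 − 0.05·18.5075 = -4.475375

-4.475375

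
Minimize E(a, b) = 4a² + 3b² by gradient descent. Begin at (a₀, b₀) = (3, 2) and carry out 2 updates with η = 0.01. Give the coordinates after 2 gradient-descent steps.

(2.5392, 1.7672)

∇E = (8a, 6b)
Step 1: at (3, 2), ∇E = (24, 12) → (3, 2) − 0.01·(24, 12) = (2.76, 1.88)
Step 2: at (2.76, 1.88), ∇E = (22.08, 11.28) → (2.76, 1.88) − 0.01·(22.08, 11.28) = (2.5392, 1.7672)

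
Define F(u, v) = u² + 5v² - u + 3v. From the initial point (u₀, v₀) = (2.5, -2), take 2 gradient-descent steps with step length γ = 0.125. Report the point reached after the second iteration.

(1.625, -0.40625)

∇F = (2u - 1, 10v + 3)
Step 1: at (2.5, -2), ∇F = (4, -17) → (2.5, -2) − 0.125·(4, -17) = (2, 0.125)
Step 2: at (2, 0.125), ∇F = (3, 4.25) → (2, 0.125) − 0.125·(3, 4.25) = (1.625, -0.40625)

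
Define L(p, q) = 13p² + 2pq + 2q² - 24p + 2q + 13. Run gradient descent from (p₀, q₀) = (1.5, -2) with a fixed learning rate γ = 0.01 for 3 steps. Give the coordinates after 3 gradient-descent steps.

(1.2467, -1.9076)

∇L = (26p + 2q - 24, 2p + 4q + 2)
(p₁, q₁) = (1.5, -2) − 0.01·(11, -3) = (1.39, -1.97)
(p₂, q₂) = (1.39, -1.97) − 0.01·(8.2, -3.1) = (1.308, -1.939)
(p₃, q₃) = (1.308, -1.939) − 0.01·(6.13, -3.14) = (1.2467, -1.9076)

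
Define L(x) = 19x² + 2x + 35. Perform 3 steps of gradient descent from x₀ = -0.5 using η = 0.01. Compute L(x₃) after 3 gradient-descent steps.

L′(x) = 38x + 2
Step 1: L′(-0.5) = -17; x₁ = -0.5 − 0.01·(-17) = -0.33
Step 2: L′(-0.33) = -10.54; x₂ = -0.33 − 0.01·(-10.54) = -0.2246
Step 3: L′(-0.2246) = -6.5348; x₃ = -0.2246 − 0.01·(-6.5348) = -0.159252
L(-0.159252) = 35.163358790576

35.163358790576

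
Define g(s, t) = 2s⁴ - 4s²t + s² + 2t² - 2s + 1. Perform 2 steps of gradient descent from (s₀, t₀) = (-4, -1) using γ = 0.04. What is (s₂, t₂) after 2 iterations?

(-1889.66761472, 54.210496)

∇g = (8s³ - 8st + 2s - 2, -4s² + 4t)
(s₁, t₁) = (-4, -1) − 0.04·(-554, -68) = (18.16, 1.72)
(s₂, t₂) = (18.16, 1.72) − 0.04·(47695.690368, -1312.2624) = (-1889.66761472, 54.210496)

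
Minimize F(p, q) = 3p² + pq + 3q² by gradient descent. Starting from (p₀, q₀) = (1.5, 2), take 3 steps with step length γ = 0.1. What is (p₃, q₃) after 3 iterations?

∇F = (6p + q, p + 6q)
Step 1: at (1.5, 2), ∇F = (11, 13.5) → (1.5, 2) − 0.1·(11, 13.5) = (0.4, 0.65)
Step 2: at (0.4, 0.65), ∇F = (3.05, 4.3) → (0.4, 0.65) − 0.1·(3.05, 4.3) = (0.095, 0.22)
Step 3: at (0.095, 0.22), ∇F = (0.79, 1.415) → (0.095, 0.22) − 0.1·(0.79, 1.415) = (0.016, 0.0785)

(0.016, 0.0785)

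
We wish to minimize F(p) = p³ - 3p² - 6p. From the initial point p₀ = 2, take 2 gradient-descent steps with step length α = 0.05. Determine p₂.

F′(p) = 3p² - 6p - 6
p₁ = 2 − 0.05·(-6) = 2.3
p₂ = 2.3 − 0.05·(-3.93) = 2.4965

2.4965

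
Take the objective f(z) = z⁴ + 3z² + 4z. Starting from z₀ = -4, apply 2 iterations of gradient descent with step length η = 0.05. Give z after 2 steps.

-181.5784

f′(z) = 4z³ + 6z + 4
Step 1: f′(-4) = -276; z₁ = -4 − 0.05·(-276) = 9.8
Step 2: f′(9.8) = 3827.568; z₂ = 9.8 − 0.05·3827.568 = -181.5784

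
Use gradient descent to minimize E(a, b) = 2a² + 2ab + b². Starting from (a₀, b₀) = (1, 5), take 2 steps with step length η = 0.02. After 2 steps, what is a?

∇E = (4a + 2b, 2a + 2b)
Step 1: at (1, 5), ∇E = (14, 12) → (1, 5) − 0.02·(14, 12) = (0.72, 4.76)
Step 2: at (0.72, 4.76), ∇E = (12.4, 10.96) → (0.72, 4.76) − 0.02·(12.4, 10.96) = (0.472, 4.5408)
a = 0.472

0.472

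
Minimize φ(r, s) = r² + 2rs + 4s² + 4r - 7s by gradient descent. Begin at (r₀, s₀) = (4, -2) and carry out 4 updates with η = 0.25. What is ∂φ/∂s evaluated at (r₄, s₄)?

-20.875

∇φ = (2r + 2s + 4, 2r + 8s - 7)
(r₁, s₁) = (4, -2) − 0.25·(8, -15) = (2, 1.75)
(r₂, s₂) = (2, 1.75) − 0.25·(11.5, 11) = (-0.875, -1)
(r₃, s₃) = (-0.875, -1) − 0.25·(0.25, -16.75) = (-0.9375, 3.1875)
(r₄, s₄) = (-0.9375, 3.1875) − 0.25·(8.5, 16.625) = (-3.0625, -0.96875)
∂φ/∂s at (-3.0625, -0.96875) = -20.875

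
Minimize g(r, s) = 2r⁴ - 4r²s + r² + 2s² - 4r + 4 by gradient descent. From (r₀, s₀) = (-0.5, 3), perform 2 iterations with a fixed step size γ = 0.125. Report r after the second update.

-0.515625

∇g = (8r³ - 8rs + 2r - 4, -4r² + 4s)
Step 1: at (-0.5, 3), ∇g = (6, 11) → (-0.5, 3) − 0.125·(6, 11) = (-1.25, 1.625)
Step 2: at (-1.25, 1.625), ∇g = (-5.875, 0.25) → (-1.25, 1.625) − 0.125·(-5.875, 0.25) = (-0.515625, 1.59375)
r = -0.515625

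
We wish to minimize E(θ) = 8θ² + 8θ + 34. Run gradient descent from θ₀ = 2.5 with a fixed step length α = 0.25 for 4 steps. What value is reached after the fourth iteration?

242.5

E′(θ) = 16θ + 8
Step 1: E′(2.5) = 48; θ₁ = 2.5 − 0.25·48 = -9.5
Step 2: E′(-9.5) = -144; θ₂ = -9.5 − 0.25·(-144) = 26.5
Step 3: E′(26.5) = 432; θ₃ = 26.5 − 0.25·432 = -81.5
Step 4: E′(-81.5) = -1296; θ₄ = -81.5 − 0.25·(-1296) = 242.5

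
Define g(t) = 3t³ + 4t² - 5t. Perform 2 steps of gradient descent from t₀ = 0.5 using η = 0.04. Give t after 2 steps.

g′(t) = 9t² + 8t - 5
Step 1: g′(0.5) = 1.25; t₁ = 0.5 − 0.04·1.25 = 0.45
Step 2: g′(0.45) = 0.4225; t₂ = 0.45 − 0.04·0.4225 = 0.4331

0.4331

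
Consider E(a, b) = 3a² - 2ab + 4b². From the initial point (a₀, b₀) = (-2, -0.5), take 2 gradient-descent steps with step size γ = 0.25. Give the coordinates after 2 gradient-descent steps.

∇E = (6a - 2b, -2a + 8b)
Step 1: at (-2, -0.5), ∇E = (-11, 0) → (-2, -0.5) − 0.25·(-11, 0) = (0.75, -0.5)
Step 2: at (0.75, -0.5), ∇E = (5.5, -5.5) → (0.75, -0.5) − 0.25·(5.5, -5.5) = (-0.625, 0.875)

(-0.625, 0.875)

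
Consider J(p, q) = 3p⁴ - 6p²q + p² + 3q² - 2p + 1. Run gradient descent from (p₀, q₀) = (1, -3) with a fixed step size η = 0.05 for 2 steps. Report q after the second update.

∇J = (12p³ - 12pq + 2p - 2, -6p² + 6q)
(p₁, q₁) = (1, -3) − 0.05·(48, -24) = (-1.4, -1.8)
(p₂, q₂) = (-1.4, -1.8) − 0.05·(-67.968, -22.56) = (1.9984, -0.672)
q = -0.672

-0.672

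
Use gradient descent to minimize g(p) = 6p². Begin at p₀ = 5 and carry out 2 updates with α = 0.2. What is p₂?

9.8

g′(p) = 12p
Step 1: g′(5) = 60; p₁ = 5 − 0.2·60 = -7
Step 2: g′(-7) = -84; p₂ = -7 − 0.2·(-84) = 9.8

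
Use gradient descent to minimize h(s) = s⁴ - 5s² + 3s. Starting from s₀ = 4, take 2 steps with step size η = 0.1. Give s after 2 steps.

2258.0356

h′(s) = 4s³ - 10s + 3
s₁ = 4 − 0.1·219 = -17.9
s₂ = -17.9 − 0.1·(-22759.356) = 2258.0356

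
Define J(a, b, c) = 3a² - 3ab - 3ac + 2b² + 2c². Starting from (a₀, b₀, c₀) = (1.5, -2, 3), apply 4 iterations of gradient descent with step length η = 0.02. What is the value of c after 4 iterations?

2.43186528

∇J = (6a - 3b - 3c, -3a + 4b, -3a + 4c)
Step 1: at (1.5, -2, 3), ∇J = (6, -12.5, 7.5) → (1.5, -2, 3) − 0.02·(6, -12.5, 7.5) = (1.38, -1.75, 2.85)
Step 2: at (1.38, -1.75, 2.85), ∇J = (4.98, -11.14, 7.26) → (1.38, -1.75, 2.85) − 0.02·(4.98, -11.14, 7.26) = (1.2804, -1.5272, 2.7048)
Step 3: at (1.2804, -1.5272, 2.7048), ∇J = (4.1496, -9.95, 6.978) → (1.2804, -1.5272, 2.7048) − 0.02·(4.1496, -9.95, 6.978) = (1.197408, -1.3282, 2.56524)
Step 4: at (1.197408, -1.3282, 2.56524), ∇J = (3.473328, -8.905024, 6.668736) → (1.197408, -1.3282, 2.56524) − 0.02·(3.473328, -8.905024, 6.668736) = (1.12794144, -1.15009952, 2.43186528)
c = 2.43186528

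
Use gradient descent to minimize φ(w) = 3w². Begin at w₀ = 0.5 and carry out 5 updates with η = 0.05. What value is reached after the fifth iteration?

0.084035

φ′(w) = 6w
Step 1: φ′(0.5) = 3; w₁ = 0.5 − 0.05·3 = 0.35
Step 2: φ′(0.35) = 2.1; w₂ = 0.35 − 0.05·2.1 = 0.245
Step 3: φ′(0.245) = 1.47; w₃ = 0.245 − 0.05·1.47 = 0.1715
Step 4: φ′(0.1715) = 1.029; w₄ = 0.1715 − 0.05·1.029 = 0.12005
Step 5: φ′(0.12005) = 0.7203; w₅ = 0.12005 − 0.05·0.7203 = 0.084035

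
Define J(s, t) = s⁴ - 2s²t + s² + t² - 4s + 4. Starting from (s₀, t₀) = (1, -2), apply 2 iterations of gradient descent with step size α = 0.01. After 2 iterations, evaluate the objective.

∇J = (4s³ - 4st + 2s - 4, -2s² + 2t)
Step 1: at (1, -2), ∇J = (10, -6) → (1, -2) − 0.01·(10, -6) = (0.9, -1.94)
Step 2: at (0.9, -1.94), ∇J = (7.7, -5.5) → (0.9, -1.94) − 0.01·(7.7, -5.5) = (0.823, -1.885)
J(0.823, -1.885) = 7.950858904241

7.950858904241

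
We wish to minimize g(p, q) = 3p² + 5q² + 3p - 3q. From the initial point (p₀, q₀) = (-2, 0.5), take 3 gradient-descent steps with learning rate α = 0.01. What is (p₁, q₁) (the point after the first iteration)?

(-1.91, 0.48)

∇g = (6p + 3, 10q - 3)
Step 1: at (-2, 0.5), ∇g = (-9, 2) → (-2, 0.5) − 0.01·(-9, 2) = (-1.91, 0.48)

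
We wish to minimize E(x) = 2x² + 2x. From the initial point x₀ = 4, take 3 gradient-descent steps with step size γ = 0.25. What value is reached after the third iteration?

E′(x) = 4x + 2
x₁ = 4 − 0.25·18 = -0.5
x₂ = -0.5 − 0.25·0 = -0.5
x₃ = -0.5 − 0.25·0 = -0.5

-0.5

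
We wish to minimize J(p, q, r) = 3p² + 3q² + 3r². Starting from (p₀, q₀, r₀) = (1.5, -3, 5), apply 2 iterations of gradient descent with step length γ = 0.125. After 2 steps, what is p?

∇J = (6p, 6q, 6r)
(p₁, q₁, r₁) = (1.5, -3, 5) − 0.125·(9, -18, 30) = (0.375, -0.75, 1.25)
(p₂, q₂, r₂) = (0.375, -0.75, 1.25) − 0.125·(2.25, -4.5, 7.5) = (0.09375, -0.1875, 0.3125)
p = 0.09375

0.09375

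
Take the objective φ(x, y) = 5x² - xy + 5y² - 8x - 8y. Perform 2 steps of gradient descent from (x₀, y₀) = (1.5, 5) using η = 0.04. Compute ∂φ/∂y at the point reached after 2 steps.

∇φ = (10x - y - 8, -x + 10y - 8)
(x₁, y₁) = (1.5, 5) − 0.04·(2, 40.5) = (1.42, 3.38)
(x₂, y₂) = (1.42, 3.38) − 0.04·(2.82, 24.38) = (1.3072, 2.4048)
∂φ/∂y at (1.3072, 2.4048) = 14.7408

14.7408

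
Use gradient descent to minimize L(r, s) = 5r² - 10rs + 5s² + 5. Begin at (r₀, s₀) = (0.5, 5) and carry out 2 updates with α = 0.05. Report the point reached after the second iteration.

(2.75, 2.75)

∇L = (10r - 10s, -10r + 10s)
Step 1: at (0.5, 5), ∇L = (-45, 45) → (0.5, 5) − 0.05·(-45, 45) = (2.75, 2.75)
Step 2: at (2.75, 2.75), ∇L = (0, 0) → (2.75, 2.75) − 0.05·(0, 0) = (2.75, 2.75)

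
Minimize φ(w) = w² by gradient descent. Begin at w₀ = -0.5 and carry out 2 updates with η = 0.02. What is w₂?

-0.4608

φ′(w) = 2w
w₁ = -0.5 − 0.02·(-1) = -0.48
w₂ = -0.48 − 0.02·(-0.96) = -0.4608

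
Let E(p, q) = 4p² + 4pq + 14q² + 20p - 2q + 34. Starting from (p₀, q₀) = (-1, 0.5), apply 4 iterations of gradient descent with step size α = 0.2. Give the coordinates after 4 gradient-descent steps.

∇E = (8p + 4q + 20, 4p + 28q - 2)
(p₁, q₁) = (-1, 0.5) − 0.2·(14, 8) = (-3.8, -1.1)
(p₂, q₂) = (-3.8, -1.1) − 0.2·(-14.8, -48) = (-0.84, 8.5)
(p₃, q₃) = (-0.84, 8.5) − 0.2·(47.28, 232.64) = (-10.296, -38.028)
(p₄, q₄) = (-10.296, -38.028) − 0.2·(-214.48, -1107.968) = (32.6, 183.5656)

(32.6, 183.5656)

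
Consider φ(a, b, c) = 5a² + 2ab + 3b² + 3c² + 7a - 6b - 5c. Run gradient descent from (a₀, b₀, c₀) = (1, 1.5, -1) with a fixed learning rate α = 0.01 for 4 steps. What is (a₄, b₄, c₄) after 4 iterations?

(0.3172808, 1.3387352, -0.59803976)

∇φ = (10a + 2b + 7, 2a + 6b - 6, 6c - 5)
(a₁, b₁, c₁) = (1, 1.5, -1) − 0.01·(20, 5, -11) = (0.8, 1.45, -0.89)
(a₂, b₂, c₂) = (0.8, 1.45, -0.89) − 0.01·(17.9, 4.3, -10.34) = (0.621, 1.407, -0.7866)
(a₃, b₃, c₃) = (0.621, 1.407, -0.7866) − 0.01·(16.024, 3.684, -9.7196) = (0.46076, 1.37016, -0.689404)
(a₄, b₄, c₄) = (0.46076, 1.37016, -0.689404) − 0.01·(14.34792, 3.14248, -9.136424) = (0.3172808, 1.3387352, -0.59803976)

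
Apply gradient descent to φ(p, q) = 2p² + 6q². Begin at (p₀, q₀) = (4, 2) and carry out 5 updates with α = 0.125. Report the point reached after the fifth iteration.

(0.125, -0.0625)

∇φ = (4p, 12q)
Step 1: at (4, 2), ∇φ = (16, 24) → (4, 2) − 0.125·(16, 24) = (2, -1)
Step 2: at (2, -1), ∇φ = (8, -12) → (2, -1) − 0.125·(8, -12) = (1, 0.5)
Step 3: at (1, 0.5), ∇φ = (4, 6) → (1, 0.5) − 0.125·(4, 6) = (0.5, -0.25)
Step 4: at (0.5, -0.25), ∇φ = (2, -3) → (0.5, -0.25) − 0.125·(2, -3) = (0.25, 0.125)
Step 5: at (0.25, 0.125), ∇φ = (1, 1.5) → (0.25, 0.125) − 0.125·(1, 1.5) = (0.125, -0.0625)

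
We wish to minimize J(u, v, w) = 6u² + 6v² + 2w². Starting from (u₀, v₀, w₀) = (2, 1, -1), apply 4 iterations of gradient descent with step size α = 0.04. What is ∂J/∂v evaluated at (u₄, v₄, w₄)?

∇J = (12u, 12v, 4w)
Step 1: at (2, 1, -1), ∇J = (24, 12, -4) → (2, 1, -1) − 0.04·(24, 12, -4) = (1.04, 0.52, -0.84)
Step 2: at (1.04, 0.52, -0.84), ∇J = (12.48, 6.24, -3.36) → (1.04, 0.52, -0.84) − 0.04·(12.48, 6.24, -3.36) = (0.5408, 0.2704, -0.7056)
Step 3: at (0.5408, 0.2704, -0.7056), ∇J = (6.4896, 3.2448, -2.8224) → (0.5408, 0.2704, -0.7056) − 0.04·(6.4896, 3.2448, -2.8224) = (0.281216, 0.140608, -0.592704)
Step 4: at (0.281216, 0.140608, -0.592704), ∇J = (3.374592, 1.687296, -2.370816) → (0.281216, 0.140608, -0.592704) − 0.04·(3.374592, 1.687296, -2.370816) = (0.14623232, 0.07311616, -0.49787136)
∂J/∂v at (0.14623232, 0.07311616, -0.49787136) = 0.87739392

0.87739392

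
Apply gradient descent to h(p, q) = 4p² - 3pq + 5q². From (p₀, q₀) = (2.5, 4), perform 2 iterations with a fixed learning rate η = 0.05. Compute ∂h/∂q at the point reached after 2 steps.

10.17625

∇h = (8p - 3q, -3p + 10q)
(p₁, q₁) = (2.5, 4) − 0.05·(8, 32.5) = (2.1, 2.375)
(p₂, q₂) = (2.1, 2.375) − 0.05·(9.675, 17.45) = (1.61625, 1.5025)
∂h/∂q at (1.61625, 1.5025) = 10.17625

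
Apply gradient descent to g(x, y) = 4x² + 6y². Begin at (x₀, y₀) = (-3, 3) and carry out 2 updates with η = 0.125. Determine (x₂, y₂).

(0, 0.75)

∇g = (8x, 12y)
(x₁, y₁) = (-3, 3) − 0.125·(-24, 36) = (0, -1.5)
(x₂, y₂) = (0, -1.5) − 0.125·(0, -18) = (0, 0.75)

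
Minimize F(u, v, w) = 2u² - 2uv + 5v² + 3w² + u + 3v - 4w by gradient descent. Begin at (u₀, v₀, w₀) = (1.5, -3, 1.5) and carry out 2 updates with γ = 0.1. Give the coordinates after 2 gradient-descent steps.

(0.02, -0.26, 0.8)

∇F = (4u - 2v + 1, -2u + 10v + 3, 6w - 4)
(u₁, v₁, w₁) = (1.5, -3, 1.5) − 0.1·(13, -30, 5) = (0.2, 0, 1)
(u₂, v₂, w₂) = (0.2, 0, 1) − 0.1·(1.8, 2.6, 2) = (0.02, -0.26, 0.8)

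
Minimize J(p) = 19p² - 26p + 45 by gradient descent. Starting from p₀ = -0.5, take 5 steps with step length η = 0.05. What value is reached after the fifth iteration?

1.383475

J′(p) = 38p - 26
p₁ = -0.5 − 0.05·(-45) = 1.75
p₂ = 1.75 − 0.05·40.5 = -0.275
p₃ = -0.275 − 0.05·(-36.45) = 1.5475
p₄ = 1.5475 − 0.05·32.805 = -0.09275
p₅ = -0.09275 − 0.05·(-29.5245) = 1.383475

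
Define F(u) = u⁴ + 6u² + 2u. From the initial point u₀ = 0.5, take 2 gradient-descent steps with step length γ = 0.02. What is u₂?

0.20792504

F′(u) = 4u³ + 12u + 2
u₁ = 0.5 − 0.02·8.5 = 0.33
u₂ = 0.33 − 0.02·6.103748 = 0.20792504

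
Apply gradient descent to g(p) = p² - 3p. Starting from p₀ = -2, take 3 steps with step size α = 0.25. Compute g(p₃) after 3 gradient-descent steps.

g′(p) = 2p - 3
p₁ = -2 − 0.25·(-7) = -0.25
p₂ = -0.25 − 0.25·(-3.5) = 0.625
p₃ = 0.625 − 0.25·(-1.75) = 1.0625
g(1.0625) = -2.05859375

-2.05859375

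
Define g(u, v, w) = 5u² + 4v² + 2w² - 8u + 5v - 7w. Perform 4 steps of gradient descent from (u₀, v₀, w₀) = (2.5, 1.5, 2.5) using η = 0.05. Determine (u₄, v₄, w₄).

(0.90625, -0.3496, 2.0572)

∇g = (10u - 8, 8v + 5, 4w - 7)
Step 1: at (2.5, 1.5, 2.5), ∇g = (17, 17, 3) → (2.5, 1.5, 2.5) − 0.05·(17, 17, 3) = (1.65, 0.65, 2.35)
Step 2: at (1.65, 0.65, 2.35), ∇g = (8.5, 10.2, 2.4) → (1.65, 0.65, 2.35) − 0.05·(8.5, 10.2, 2.4) = (1.225, 0.14, 2.23)
Step 3: at (1.225, 0.14, 2.23), ∇g = (4.25, 6.12, 1.92) → (1.225, 0.14, 2.23) − 0.05·(4.25, 6.12, 1.92) = (1.0125, -0.166, 2.134)
Step 4: at (1.0125, -0.166, 2.134), ∇g = (2.125, 3.672, 1.536) → (1.0125, -0.166, 2.134) − 0.05·(2.125, 3.672, 1.536) = (0.90625, -0.3496, 2.0572)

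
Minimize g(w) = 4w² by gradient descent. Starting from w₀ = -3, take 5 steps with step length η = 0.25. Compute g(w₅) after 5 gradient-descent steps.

g′(w) = 8w
Step 1: g′(-3) = -24; w₁ = -3 − 0.25·(-24) = 3
Step 2: g′(3) = 24; w₂ = 3 − 0.25·24 = -3
Step 3: g′(-3) = -24; w₃ = -3 − 0.25·(-24) = 3
Step 4: g′(3) = 24; w₄ = 3 − 0.25·24 = -3
Step 5: g′(-3) = -24; w₅ = -3 − 0.25·(-24) = 3
g(3) = 36

36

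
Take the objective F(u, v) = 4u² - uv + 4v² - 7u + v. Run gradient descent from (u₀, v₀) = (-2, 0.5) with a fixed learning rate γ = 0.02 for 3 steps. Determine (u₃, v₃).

∇F = (8u - v - 7, -u + 8v + 1)
(u₁, v₁) = (-2, 0.5) − 0.02·(-23.5, 7) = (-1.53, 0.36)
(u₂, v₂) = (-1.53, 0.36) − 0.02·(-19.6, 5.41) = (-1.138, 0.2518)
(u₃, v₃) = (-1.138, 0.2518) − 0.02·(-16.3558, 4.1524) = (-0.810884, 0.168752)

(-0.810884, 0.168752)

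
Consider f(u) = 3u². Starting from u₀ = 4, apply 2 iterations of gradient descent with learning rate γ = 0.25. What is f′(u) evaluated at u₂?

f′(u) = 6u
u₁ = 4 − 0.25·24 = -2
u₂ = -2 − 0.25·(-12) = 1
f′(u) at (1) = 6

6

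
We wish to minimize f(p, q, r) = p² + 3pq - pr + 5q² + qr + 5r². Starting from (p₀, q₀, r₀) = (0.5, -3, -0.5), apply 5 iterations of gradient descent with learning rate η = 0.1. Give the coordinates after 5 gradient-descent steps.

∇f = (2p + 3q - r, 3p + 10q + r, -p + q + 10r)
(p₁, q₁, r₁) = (0.5, -3, -0.5) − 0.1·(-7.5, -29, -8.5) = (1.25, -0.1, 0.35)
(p₂, q₂, r₂) = (1.25, -0.1, 0.35) − 0.1·(1.85, 3.1, 2.15) = (1.065, -0.41, 0.135)
(p₃, q₃, r₃) = (1.065, -0.41, 0.135) − 0.1·(0.765, -0.77, -0.125) = (0.9885, -0.333, 0.1475)
(p₄, q₄, r₄) = (0.9885, -0.333, 0.1475) − 0.1·(0.8305, -0.217, 0.1535) = (0.90545, -0.3113, 0.13215)
(p₅, q₅, r₅) = (0.90545, -0.3113, 0.13215) − 0.1·(0.74485, -0.2645, 0.10475) = (0.830965, -0.28485, 0.121675)

(0.830965, -0.28485, 0.121675)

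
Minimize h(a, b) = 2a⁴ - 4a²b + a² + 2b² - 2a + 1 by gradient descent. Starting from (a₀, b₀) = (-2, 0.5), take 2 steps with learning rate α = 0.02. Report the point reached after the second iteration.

(-0.71421184, 0.763808)

∇h = (8a³ - 8ab + 2a - 2, -4a² + 4b)
(a₁, b₁) = (-2, 0.5) − 0.02·(-62, -14) = (-0.76, 0.78)
(a₂, b₂) = (-0.76, 0.78) − 0.02·(-2.289408, 0.8096) = (-0.71421184, 0.763808)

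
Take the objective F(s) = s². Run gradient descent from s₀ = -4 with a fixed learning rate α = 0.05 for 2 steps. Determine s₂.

-3.24

F′(s) = 2s
s₁ = -4 − 0.05·(-8) = -3.6
s₂ = -3.6 − 0.05·(-7.2) = -3.24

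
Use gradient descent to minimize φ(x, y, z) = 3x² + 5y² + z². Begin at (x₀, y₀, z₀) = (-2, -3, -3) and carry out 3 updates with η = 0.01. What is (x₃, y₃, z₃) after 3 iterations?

(-1.661168, -2.187, -2.823576)

∇φ = (6x, 10y, 2z)
Step 1: at (-2, -3, -3), ∇φ = (-12, -30, -6) → (-2, -3, -3) − 0.01·(-12, -30, -6) = (-1.88, -2.7, -2.94)
Step 2: at (-1.88, -2.7, -2.94), ∇φ = (-11.28, -27, -5.88) → (-1.88, -2.7, -2.94) − 0.01·(-11.28, -27, -5.88) = (-1.7672, -2.43, -2.8812)
Step 3: at (-1.7672, -2.43, -2.8812), ∇φ = (-10.6032, -24.3, -5.7624) → (-1.7672, -2.43, -2.8812) − 0.01·(-10.6032, -24.3, -5.7624) = (-1.661168, -2.187, -2.823576)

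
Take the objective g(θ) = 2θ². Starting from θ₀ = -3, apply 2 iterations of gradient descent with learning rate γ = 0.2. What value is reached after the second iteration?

-0.12

g′(θ) = 4θ
Step 1: g′(-3) = -12; θ₁ = -3 − 0.2·(-12) = -0.6
Step 2: g′(-0.6) = -2.4; θ₂ = -0.6 − 0.2·(-2.4) = -0.12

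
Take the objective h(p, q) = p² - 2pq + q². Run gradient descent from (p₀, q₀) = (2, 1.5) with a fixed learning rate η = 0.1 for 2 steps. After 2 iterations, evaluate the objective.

0.0324

∇h = (2p - 2q, -2p + 2q)
(p₁, q₁) = (2, 1.5) − 0.1·(1, -1) = (1.9, 1.6)
(p₂, q₂) = (1.9, 1.6) − 0.1·(0.6, -0.6) = (1.84, 1.66)
h(1.84, 1.66) = 0.0324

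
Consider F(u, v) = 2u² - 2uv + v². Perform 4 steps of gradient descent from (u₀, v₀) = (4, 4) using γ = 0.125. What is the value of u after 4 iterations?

∇F = (4u - 2v, -2u + 2v)
Step 1: at (4, 4), ∇F = (8, 0) → (4, 4) − 0.125·(8, 0) = (3, 4)
Step 2: at (3, 4), ∇F = (4, 2) → (3, 4) − 0.125·(4, 2) = (2.5, 3.75)
Step 3: at (2.5, 3.75), ∇F = (2.5, 2.5) → (2.5, 3.75) − 0.125·(2.5, 2.5) = (2.1875, 3.4375)
Step 4: at (2.1875, 3.4375), ∇F = (1.875, 2.5) → (2.1875, 3.4375) − 0.125·(1.875, 2.5) = (1.953125, 3.125)
u = 1.953125

1.953125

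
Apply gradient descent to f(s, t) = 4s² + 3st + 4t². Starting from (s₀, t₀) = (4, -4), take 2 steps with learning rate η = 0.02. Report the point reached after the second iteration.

(3.24, -3.24)

∇f = (8s + 3t, 3s + 8t)
Step 1: at (4, -4), ∇f = (20, -20) → (4, -4) − 0.02·(20, -20) = (3.6, -3.6)
Step 2: at (3.6, -3.6), ∇f = (18, -18) → (3.6, -3.6) − 0.02·(18, -18) = (3.24, -3.24)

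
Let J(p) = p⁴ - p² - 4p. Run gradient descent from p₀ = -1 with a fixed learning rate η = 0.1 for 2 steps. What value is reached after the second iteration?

J′(p) = 4p³ - 2p - 4
Step 1: J′(-1) = -6; p₁ = -1 − 0.1·(-6) = -0.4
Step 2: J′(-0.4) = -3.456; p₂ = -0.4 − 0.1·(-3.456) = -0.0544

-0.0544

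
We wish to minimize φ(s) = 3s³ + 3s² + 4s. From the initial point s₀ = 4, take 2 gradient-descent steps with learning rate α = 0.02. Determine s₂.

φ′(s) = 9s² + 6s + 4
s₁ = 4 − 0.02·172 = 0.56
s₂ = 0.56 − 0.02·10.1824 = 0.356352

0.356352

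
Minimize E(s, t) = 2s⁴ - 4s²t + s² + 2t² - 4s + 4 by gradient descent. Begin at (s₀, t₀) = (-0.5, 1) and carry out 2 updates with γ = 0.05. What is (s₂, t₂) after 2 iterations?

∇E = (8s³ - 8st + 2s - 4, -4s² + 4t)
(s₁, t₁) = (-0.5, 1) − 0.05·(-2, 3) = (-0.4, 0.85)
(s₂, t₂) = (-0.4, 0.85) − 0.05·(-2.592, 2.76) = (-0.2704, 0.712)

(-0.2704, 0.712)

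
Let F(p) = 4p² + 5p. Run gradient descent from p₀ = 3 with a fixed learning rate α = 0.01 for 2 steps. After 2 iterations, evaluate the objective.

36.09290496

F′(p) = 8p + 5
Step 1: F′(3) = 29; p₁ = 3 − 0.01·29 = 2.71
Step 2: F′(2.71) = 26.68; p₂ = 2.71 − 0.01·26.68 = 2.4432
F(2.4432) = 36.09290496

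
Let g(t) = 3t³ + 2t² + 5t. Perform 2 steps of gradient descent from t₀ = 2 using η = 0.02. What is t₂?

g′(t) = 9t² + 4t + 5
t₁ = 2 − 0.02·49 = 1.02
t₂ = 1.02 − 0.02·18.4436 = 0.651128

0.651128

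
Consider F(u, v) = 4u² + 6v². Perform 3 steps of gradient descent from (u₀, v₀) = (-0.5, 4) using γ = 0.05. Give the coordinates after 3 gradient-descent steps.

(-0.108, 0.256)

∇F = (8u, 12v)
Step 1: at (-0.5, 4), ∇F = (-4, 48) → (-0.5, 4) − 0.05·(-4, 48) = (-0.3, 1.6)
Step 2: at (-0.3, 1.6), ∇F = (-2.4, 19.2) → (-0.3, 1.6) − 0.05·(-2.4, 19.2) = (-0.18, 0.64)
Step 3: at (-0.18, 0.64), ∇F = (-1.44, 7.68) → (-0.18, 0.64) − 0.05·(-1.44, 7.68) = (-0.108, 0.256)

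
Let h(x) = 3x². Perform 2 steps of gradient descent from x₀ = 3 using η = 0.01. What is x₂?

2.6508

h′(x) = 6x
Step 1: h′(3) = 18; x₁ = 3 − 0.01·18 = 2.82
Step 2: h′(2.82) = 16.92; x₂ = 2.82 − 0.01·16.92 = 2.6508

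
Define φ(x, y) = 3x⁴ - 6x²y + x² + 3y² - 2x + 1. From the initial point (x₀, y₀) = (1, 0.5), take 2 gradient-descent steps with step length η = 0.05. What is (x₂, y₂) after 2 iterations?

(0.7972, 0.602)

∇φ = (12x³ - 12xy + 2x - 2, -6x² + 6y)
Step 1: at (1, 0.5), ∇φ = (6, -3) → (1, 0.5) − 0.05·(6, -3) = (0.7, 0.65)
Step 2: at (0.7, 0.65), ∇φ = (-1.944, 0.96) → (0.7, 0.65) − 0.05·(-1.944, 0.96) = (0.7972, 0.602)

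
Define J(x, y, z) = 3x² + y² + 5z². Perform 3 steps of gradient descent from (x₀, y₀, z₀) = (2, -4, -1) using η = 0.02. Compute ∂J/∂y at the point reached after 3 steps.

-7.077888

∇J = (6x, 2y, 10z)
(x₁, y₁, z₁) = (2, -4, -1) − 0.02·(12, -8, -10) = (1.76, -3.84, -0.8)
(x₂, y₂, z₂) = (1.76, -3.84, -0.8) − 0.02·(10.56, -7.68, -8) = (1.5488, -3.6864, -0.64)
(x₃, y₃, z₃) = (1.5488, -3.6864, -0.64) − 0.02·(9.2928, -7.3728, -6.4) = (1.362944, -3.538944, -0.512)
∂J/∂y at (1.362944, -3.538944, -0.512) = -7.077888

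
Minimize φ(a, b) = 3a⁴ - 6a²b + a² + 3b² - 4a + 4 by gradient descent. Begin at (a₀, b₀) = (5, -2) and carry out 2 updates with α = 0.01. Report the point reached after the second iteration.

(160.83406112, 7.250056)

∇φ = (12a³ - 12ab + 2a - 4, -6a² + 6b)
(a₁, b₁) = (5, -2) − 0.01·(1626, -162) = (-11.26, -0.38)
(a₂, b₂) = (-11.26, -0.38) − 0.01·(-17209.406112, -763.0056) = (160.83406112, 7.250056)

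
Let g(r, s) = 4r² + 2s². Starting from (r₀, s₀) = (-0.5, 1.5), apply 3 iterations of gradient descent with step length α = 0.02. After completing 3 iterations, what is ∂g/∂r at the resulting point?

∇g = (8r, 4s)
(r₁, s₁) = (-0.5, 1.5) − 0.02·(-4, 6) = (-0.42, 1.38)
(r₂, s₂) = (-0.42, 1.38) − 0.02·(-3.36, 5.52) = (-0.3528, 1.2696)
(r₃, s₃) = (-0.3528, 1.2696) − 0.02·(-2.8224, 5.0784) = (-0.296352, 1.168032)
∂g/∂r at (-0.296352, 1.168032) = -2.370816

-2.370816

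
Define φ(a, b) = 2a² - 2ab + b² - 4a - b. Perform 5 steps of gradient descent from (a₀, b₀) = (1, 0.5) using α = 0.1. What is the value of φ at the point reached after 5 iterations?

-5.0336407552

∇φ = (4a - 2b - 4, -2a + 2b - 1)
(a₁, b₁) = (1, 0.5) − 0.1·(-1, -2) = (1.1, 0.7)
(a₂, b₂) = (1.1, 0.7) − 0.1·(-1, -1.8) = (1.2, 0.88)
(a₃, b₃) = (1.2, 0.88) − 0.1·(-0.96, -1.64) = (1.296, 1.044)
(a₄, b₄) = (1.296, 1.044) − 0.1·(-0.904, -1.504) = (1.3864, 1.1944)
(a₅, b₅) = (1.3864, 1.1944) − 0.1·(-0.8432, -1.384) = (1.47072, 1.3328)
φ(1.47072, 1.3328) = -5.0336407552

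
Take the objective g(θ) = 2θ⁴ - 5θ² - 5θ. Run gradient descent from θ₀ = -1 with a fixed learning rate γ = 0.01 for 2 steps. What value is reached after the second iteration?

-0.94398616

g′(θ) = 8θ³ - 10θ - 5
Step 1: g′(-1) = -3; θ₁ = -1 − 0.01·(-3) = -0.97
Step 2: g′(-0.97) = -2.601384; θ₂ = -0.97 − 0.01·(-2.601384) = -0.94398616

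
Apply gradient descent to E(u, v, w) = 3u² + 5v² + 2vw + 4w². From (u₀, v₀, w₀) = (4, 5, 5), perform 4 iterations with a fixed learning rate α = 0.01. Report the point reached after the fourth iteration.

(3.12299584, 2.9887552, 3.2903656)

∇E = (6u, 10v + 2w, 2v + 8w)
(u₁, v₁, w₁) = (4, 5, 5) − 0.01·(24, 60, 50) = (3.76, 4.4, 4.5)
(u₂, v₂, w₂) = (3.76, 4.4, 4.5) − 0.01·(22.56, 53, 44.8) = (3.5344, 3.87, 4.052)
(u₃, v₃, w₃) = (3.5344, 3.87, 4.052) − 0.01·(21.2064, 46.804, 40.156) = (3.322336, 3.40196, 3.65044)
(u₄, v₄, w₄) = (3.322336, 3.40196, 3.65044) − 0.01·(19.934016, 41.32048, 36.00744) = (3.12299584, 2.9887552, 3.2903656)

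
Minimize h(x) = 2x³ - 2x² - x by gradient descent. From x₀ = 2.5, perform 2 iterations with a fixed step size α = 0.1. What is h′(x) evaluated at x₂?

h′(x) = 6x² - 4x - 1
Step 1: h′(2.5) = 26.5; x₁ = 2.5 − 0.1·26.5 = -0.15
Step 2: h′(-0.15) = -0.265; x₂ = -0.15 − 0.1·(-0.265) = -0.1235
h′(x) at (-0.1235) = -0.4144865

-0.4144865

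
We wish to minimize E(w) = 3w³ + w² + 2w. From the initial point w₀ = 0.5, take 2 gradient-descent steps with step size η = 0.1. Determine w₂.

-0.2205625

E′(w) = 9w² + 2w + 2
w₁ = 0.5 − 0.1·5.25 = -0.025
w₂ = -0.025 − 0.1·1.955625 = -0.2205625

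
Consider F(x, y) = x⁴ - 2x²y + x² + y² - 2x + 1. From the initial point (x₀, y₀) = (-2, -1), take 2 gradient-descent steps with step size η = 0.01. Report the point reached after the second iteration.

(-1.28766944, -0.834568)

∇F = (4x³ - 4xy + 2x - 2, -2x² + 2y)
Step 1: at (-2, -1), ∇F = (-46, -10) → (-2, -1) − 0.01·(-46, -10) = (-1.54, -0.9)
Step 2: at (-1.54, -0.9), ∇F = (-25.233056, -6.5432) → (-1.54, -0.9) − 0.01·(-25.233056, -6.5432) = (-1.28766944, -0.834568)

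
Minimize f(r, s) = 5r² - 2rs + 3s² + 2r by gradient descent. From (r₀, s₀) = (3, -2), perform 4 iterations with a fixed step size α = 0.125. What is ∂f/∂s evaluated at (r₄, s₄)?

∇f = (10r - 2s + 2, -2r + 6s)
(r₁, s₁) = (3, -2) − 0.125·(36, -18) = (-1.5, 0.25)
(r₂, s₂) = (-1.5, 0.25) − 0.125·(-13.5, 4.5) = (0.1875, -0.3125)
(r₃, s₃) = (0.1875, -0.3125) − 0.125·(4.5, -2.25) = (-0.375, -0.03125)
(r₄, s₄) = (-0.375, -0.03125) − 0.125·(-1.6875, 0.5625) = (-0.1640625, -0.1015625)
∂f/∂s at (-0.1640625, -0.1015625) = -0.28125

-0.28125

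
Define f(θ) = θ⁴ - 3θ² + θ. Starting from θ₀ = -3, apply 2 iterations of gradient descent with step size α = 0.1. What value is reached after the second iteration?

f′(θ) = 4θ³ - 6θ + 1
θ₁ = -3 − 0.1·(-89) = 5.9
θ₂ = 5.9 − 0.1·787.116 = -72.8116

-72.8116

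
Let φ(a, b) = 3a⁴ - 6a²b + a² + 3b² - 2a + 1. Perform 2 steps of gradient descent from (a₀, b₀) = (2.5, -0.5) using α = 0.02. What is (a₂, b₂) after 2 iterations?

(-0.62379656, 0.583852)

∇φ = (12a³ - 12ab + 2a - 2, -6a² + 6b)
Step 1: at (2.5, -0.5), ∇φ = (205.5, -40.5) → (2.5, -0.5) − 0.02·(205.5, -40.5) = (-1.61, 0.31)
Step 2: at (-1.61, 0.31), ∇φ = (-49.310172, -13.6926) → (-1.61, 0.31) − 0.02·(-49.310172, -13.6926) = (-0.62379656, 0.583852)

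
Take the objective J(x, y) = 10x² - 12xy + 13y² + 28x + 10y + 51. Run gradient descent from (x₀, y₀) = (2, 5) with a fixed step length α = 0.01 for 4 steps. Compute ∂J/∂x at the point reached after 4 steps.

29.77484672

∇J = (20x - 12y + 28, -12x + 26y + 10)
Step 1: at (2, 5), ∇J = (8, 116) → (2, 5) − 0.01·(8, 116) = (1.92, 3.84)
Step 2: at (1.92, 3.84), ∇J = (20.32, 86.8) → (1.92, 3.84) − 0.01·(20.32, 86.8) = (1.7168, 2.972)
Step 3: at (1.7168, 2.972), ∇J = (26.672, 66.6704) → (1.7168, 2.972) − 0.01·(26.672, 66.6704) = (1.45008, 2.305296)
Step 4: at (1.45008, 2.305296), ∇J = (29.338048, 52.536736) → (1.45008, 2.305296) − 0.01·(29.338048, 52.536736) = (1.15669952, 1.77992864)
∂J/∂x at (1.15669952, 1.77992864) = 29.77484672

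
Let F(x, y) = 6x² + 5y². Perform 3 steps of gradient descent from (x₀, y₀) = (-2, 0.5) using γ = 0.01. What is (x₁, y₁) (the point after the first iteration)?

(-1.76, 0.45)

∇F = (12x, 10y)
Step 1: at (-2, 0.5), ∇F = (-24, 5) → (-2, 0.5) − 0.01·(-24, 5) = (-1.76, 0.45)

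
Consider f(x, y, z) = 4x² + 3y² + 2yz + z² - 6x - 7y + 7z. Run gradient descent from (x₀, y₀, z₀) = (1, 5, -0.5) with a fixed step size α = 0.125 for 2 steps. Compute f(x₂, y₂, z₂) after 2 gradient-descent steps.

∇f = (8x - 6, 6y + 2z - 7, 2y + 2z + 7)
Step 1: at (1, 5, -0.5), ∇f = (2, 22, 16) → (1, 5, -0.5) − 0.125·(2, 22, 16) = (0.75, 2.25, -2.5)
Step 2: at (0.75, 2.25, -2.5), ∇f = (0, 1.5, 6.5) → (0.75, 2.25, -2.5) − 0.125·(0, 1.5, 6.5) = (0.75, 2.0625, -3.3125)
f(0.75, 2.0625, -3.3125) = -29.8046875

-29.8046875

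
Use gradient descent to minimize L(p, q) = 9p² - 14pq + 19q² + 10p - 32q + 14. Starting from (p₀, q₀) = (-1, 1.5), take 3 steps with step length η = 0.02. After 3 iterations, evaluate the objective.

∇L = (18p - 14q + 10, -14p + 38q - 32)
(p₁, q₁) = (-1, 1.5) − 0.02·(-29, 39) = (-0.42, 0.72)
(p₂, q₂) = (-0.42, 0.72) − 0.02·(-7.64, 1.24) = (-0.2672, 0.6952)
(p₃, q₃) = (-0.2672, 0.6952) − 0.02·(-4.5424, -1.8416) = (-0.176352, 0.732032)
L(-0.176352, 0.732032) = 1.080236684288

1.080236684288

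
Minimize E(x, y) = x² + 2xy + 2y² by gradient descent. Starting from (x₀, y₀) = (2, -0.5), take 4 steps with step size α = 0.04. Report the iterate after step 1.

∇E = (2x + 2y, 2x + 4y)
Step 1: at (2, -0.5), ∇E = (3, 2) → (2, -0.5) − 0.04·(3, 2) = (1.88, -0.58)

(1.88, -0.58)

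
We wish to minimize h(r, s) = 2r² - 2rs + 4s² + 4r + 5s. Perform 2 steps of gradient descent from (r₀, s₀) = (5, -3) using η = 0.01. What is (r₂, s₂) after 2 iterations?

(4.4178, -2.4492)

∇h = (4r - 2s + 4, -2r + 8s + 5)
(r₁, s₁) = (5, -3) − 0.01·(30, -29) = (4.7, -2.71)
(r₂, s₂) = (4.7, -2.71) − 0.01·(28.22, -26.08) = (4.4178, -2.4492)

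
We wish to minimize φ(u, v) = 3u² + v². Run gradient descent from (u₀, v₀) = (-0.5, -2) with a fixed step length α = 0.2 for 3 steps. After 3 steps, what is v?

∇φ = (6u, 2v)
Step 1: at (-0.5, -2), ∇φ = (-3, -4) → (-0.5, -2) − 0.2·(-3, -4) = (0.1, -1.2)
Step 2: at (0.1, -1.2), ∇φ = (0.6, -2.4) → (0.1, -1.2) − 0.2·(0.6, -2.4) = (-0.02, -0.72)
Step 3: at (-0.02, -0.72), ∇φ = (-0.12, -1.44) → (-0.02, -0.72) − 0.2·(-0.12, -1.44) = (0.004, -0.432)
v = -0.432

-0.432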